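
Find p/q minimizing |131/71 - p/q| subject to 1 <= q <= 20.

24/13

Expand x = 131/71 as a continued fraction with the Euclidean algorithm:
  131 = 1*71 + 60, so a_0 = 1.
  71 = 1*60 + 11, so a_1 = 1.
  60 = 5*11 + 5, so a_2 = 5.
  11 = 2*5 + 1, so a_3 = 2.
  5 = 5*1 + 0, so a_4 = 5.
so x = [1; 1, 5, 2, 5].
Convergents (p_i = a_i*p_{i-1} + p_{i-2}, q_i = a_i*q_{i-1} + q_{i-2} with p_{-2}=0, p_{-1}=1, q_{-2}=1, q_{-1}=0), until the denominator exceeds 20:
  i=0: a_0=1, p_0 = 1*1 + 0 = 1, q_0 = 1*0 + 1 = 1.
  i=1: a_1=1, p_1 = 1*1 + 1 = 2, q_1 = 1*1 + 0 = 1.
  i=2: a_2=5, p_2 = 5*2 + 1 = 11, q_2 = 5*1 + 1 = 6.
  i=3: a_3=2, p_3 = 2*11 + 2 = 24, q_3 = 2*6 + 1 = 13.
  i=4: a_4=5, p_4 = 5*24 + 11 = 131, q_4 = 5*13 + 6 = 71.
q_4 = 71 > 20, so the last convergent with denominator <= 20 is p_3/q_3 = 24/13.
The closest fraction with denominator <= 20 is either p_3/q_3 or the intermediate fraction (k*p_3 + p_2)/(k*q_3 + q_2) with the largest k >= 1 whose denominator stays <= 20; these approach x as k grows, and every other convergent or intermediate fraction in range is farther away.
Largest k: floor((20 - q_2)/q_3) = floor((20 - 6)/13) = 1.
That gives (1*24 + 11)/(1*13 + 6) = 35/19.
Compare the errors: |x - 24/13| = |131*13 - 24*71|/(71*13) = 1/923, and |x - 35/19| = |131*19 - 35*71|/(71*19) = 4/1349.
Cross-multiplying, 1*1349 = 1349 < 3692 = 4*923, so 1/923 is smaller: the convergent 24/13 is closer to x than 35/19.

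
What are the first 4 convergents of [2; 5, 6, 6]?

2/1, 11/5, 68/31, 419/191

Using the convergent recurrence p_i = a_i*p_{i-1} + p_{i-2}, q_i = a_i*q_{i-1} + q_{i-2} with p_{-2}=0, p_{-1}=1, q_{-2}=1, q_{-1}=0:
  i=0: a_0=2, p_0 = 2*1 + 0 = 2, q_0 = 2*0 + 1 = 1.
  i=1: a_1=5, p_1 = 5*2 + 1 = 11, q_1 = 5*1 + 0 = 5.
  i=2: a_2=6, p_2 = 6*11 + 2 = 68, q_2 = 6*5 + 1 = 31.
  i=3: a_3=6, p_3 = 6*68 + 11 = 419, q_3 = 6*31 + 5 = 191.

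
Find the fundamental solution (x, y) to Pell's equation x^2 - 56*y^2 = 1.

First expand sqrt(56) as a continued fraction. With x_i = (sqrt(56) + m_i)/d_i and (m_0, d_0) = (0, 1): a_0 = floor(sqrt(56)) = 7, since 7^2 = 49 <= 56 < 64 = 8^2.
Iterate m_{i+1} = d_i*a_i - m_i, d_{i+1} = (56 - m_{i+1}^2)/d_i, a_{i+1} = floor((a_0 + m_{i+1})/d_{i+1}):
  m_1 = 1*7 - 0 = 7, d_1 = (56 - 7^2)/1 = 7/1 = 7, a_1 = floor((7 + 7)/7) = 2.
  m_2 = 7*2 - 7 = 7, d_2 = (56 - 7^2)/7 = 7/7 = 1, a_2 = floor((7 + 7)/1) = 14.
  m_3 = 1*14 - 7 = 7, d_3 = (56 - 7^2)/1 = 7/1 = 7: (m_3, d_3) = (m_1, d_1) = (7, 7), so from here the quotients repeat a_1, a_2; the period length is 2.
So sqrt(56) = [7; (2, 14)] with period length k = 2.
k is even, so the fundamental solution of x^2 - 56y^2 = 1 is (p_{k-1}, q_{k-1}) = (p_1, q_1); compute convergents through index 1.
Convergents (p_i = a_i*p_{i-1} + p_{i-2}, q_i = a_i*q_{i-1} + q_{i-2} with p_{-2}=0, p_{-1}=1, q_{-2}=1, q_{-1}=0):
  i=0: a_0=7, p_0 = 7*1 + 0 = 7, q_0 = 7*0 + 1 = 1.
  i=1: a_1=2, p_1 = 2*7 + 1 = 15, q_1 = 2*1 + 0 = 2.
Check: 15^2 - 56*2^2 = 225 - 224 = 1, so (x, y) = (15, 2) solves the equation, and by the theorem it is the least positive solution.

(x, y) = (15, 2)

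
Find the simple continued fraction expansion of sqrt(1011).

Write x_i = (sqrt(1011) + m_i)/d_i with (m_0, d_0) = (0, 1). a_0 = floor(sqrt(1011)) = 31, since 31^2 = 961 <= 1011 < 1024 = 32^2.
Iterate m_{i+1} = d_i*a_i - m_i, d_{i+1} = (1011 - m_{i+1}^2)/d_i, a_{i+1} = floor((a_0 + m_{i+1})/d_{i+1}):
  m_1 = 1*31 - 0 = 31, d_1 = (1011 - 31^2)/1 = 50/1 = 50, a_1 = floor((31 + 31)/50) = 1.
  m_2 = 50*1 - 31 = 19, d_2 = (1011 - 19^2)/50 = 650/50 = 13, a_2 = floor((31 + 19)/13) = 3.
  m_3 = 13*3 - 19 = 20, d_3 = (1011 - 20^2)/13 = 611/13 = 47, a_3 = floor((31 + 20)/47) = 1.
  m_4 = 47*1 - 20 = 27, d_4 = (1011 - 27^2)/47 = 282/47 = 6, a_4 = floor((31 + 27)/6) = 9.
  m_5 = 6*9 - 27 = 27, d_5 = (1011 - 27^2)/6 = 282/6 = 47, a_5 = floor((31 + 27)/47) = 1.
  m_6 = 47*1 - 27 = 20, d_6 = (1011 - 20^2)/47 = 611/47 = 13, a_6 = floor((31 + 20)/13) = 3.
  m_7 = 13*3 - 20 = 19, d_7 = (1011 - 19^2)/13 = 650/13 = 50, a_7 = floor((31 + 19)/50) = 1.
  m_8 = 50*1 - 19 = 31, d_8 = (1011 - 31^2)/50 = 50/50 = 1, a_8 = floor((31 + 31)/1) = 62.
  m_9 = 1*62 - 31 = 31, d_9 = (1011 - 31^2)/1 = 50/1 = 50: (m_9, d_9) = (m_1, d_1) = (31, 50), so from here the quotients repeat a_1, ..., a_8; the period length is 8.
Hence the expansion of sqrt(1011) is a_0 = 31 followed by the repeating block 1, 3, 1, 9, 1, 3, 1, 62 (period 8).

[31; (1, 3, 1, 9, 1, 3, 1, 62)]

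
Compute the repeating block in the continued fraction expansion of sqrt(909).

Write x_i = (sqrt(909) + m_i)/d_i with (m_0, d_0) = (0, 1). a_0 = floor(sqrt(909)) = 30, since 30^2 = 900 <= 909 < 961 = 31^2.
Iterate m_{i+1} = d_i*a_i - m_i, d_{i+1} = (909 - m_{i+1}^2)/d_i, a_{i+1} = floor((a_0 + m_{i+1})/d_{i+1}):
  m_1 = 1*30 - 0 = 30, d_1 = (909 - 30^2)/1 = 9/1 = 9, a_1 = floor((30 + 30)/9) = 6.
  m_2 = 9*6 - 30 = 24, d_2 = (909 - 24^2)/9 = 333/9 = 37, a_2 = floor((30 + 24)/37) = 1.
  m_3 = 37*1 - 24 = 13, d_3 = (909 - 13^2)/37 = 740/37 = 20, a_3 = floor((30 + 13)/20) = 2.
  m_4 = 20*2 - 13 = 27, d_4 = (909 - 27^2)/20 = 180/20 = 9, a_4 = floor((30 + 27)/9) = 6.
  m_5 = 9*6 - 27 = 27, d_5 = (909 - 27^2)/9 = 180/9 = 20, a_5 = floor((30 + 27)/20) = 2.
  m_6 = 20*2 - 27 = 13, d_6 = (909 - 13^2)/20 = 740/20 = 37, a_6 = floor((30 + 13)/37) = 1.
  m_7 = 37*1 - 13 = 24, d_7 = (909 - 24^2)/37 = 333/37 = 9, a_7 = floor((30 + 24)/9) = 6.
  m_8 = 9*6 - 24 = 30, d_8 = (909 - 30^2)/9 = 9/9 = 1, a_8 = floor((30 + 30)/1) = 60.
  m_9 = 1*60 - 30 = 30, d_9 = (909 - 30^2)/1 = 9/1 = 9: (m_9, d_9) = (m_1, d_1) = (30, 9), so from here the quotients repeat a_1, ..., a_8; the period length is 8.
Hence the expansion of sqrt(909) is a_0 = 30 followed by the repeating block 6, 1, 2, 6, 2, 1, 6, 60 (period 8).

[30; (6, 1, 2, 6, 2, 1, 6, 60)]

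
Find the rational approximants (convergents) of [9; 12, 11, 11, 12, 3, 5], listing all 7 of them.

Using the convergent recurrence p_i = a_i*p_{i-1} + p_{i-2}, q_i = a_i*q_{i-1} + q_{i-2} with p_{-2}=0, p_{-1}=1, q_{-2}=1, q_{-1}=0:
  i=0: a_0=9, p_0 = 9*1 + 0 = 9, q_0 = 9*0 + 1 = 1.
  i=1: a_1=12, p_1 = 12*9 + 1 = 109, q_1 = 12*1 + 0 = 12.
  i=2: a_2=11, p_2 = 11*109 + 9 = 1208, q_2 = 11*12 + 1 = 133.
  i=3: a_3=11, p_3 = 11*1208 + 109 = 13397, q_3 = 11*133 + 12 = 1475.
  i=4: a_4=12, p_4 = 12*13397 + 1208 = 161972, q_4 = 12*1475 + 133 = 17833.
  i=5: a_5=3, p_5 = 3*161972 + 13397 = 499313, q_5 = 3*17833 + 1475 = 54974.
  i=6: a_6=5, p_6 = 5*499313 + 161972 = 2658537, q_6 = 5*54974 + 17833 = 292703.

9/1, 109/12, 1208/133, 13397/1475, 161972/17833, 499313/54974, 2658537/292703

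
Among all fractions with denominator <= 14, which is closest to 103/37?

39/14

Expand x = 103/37 as a continued fraction with the Euclidean algorithm:
  103 = 2*37 + 29, so a_0 = 2.
  37 = 1*29 + 8, so a_1 = 1.
  29 = 3*8 + 5, so a_2 = 3.
  8 = 1*5 + 3, so a_3 = 1.
  5 = 1*3 + 2, so a_4 = 1.
  3 = 1*2 + 1, so a_5 = 1.
  2 = 2*1 + 0, so a_6 = 2.
so x = [2; 1, 3, 1, 1, 1, 2].
Convergents (p_i = a_i*p_{i-1} + p_{i-2}, q_i = a_i*q_{i-1} + q_{i-2} with p_{-2}=0, p_{-1}=1, q_{-2}=1, q_{-1}=0), until the denominator exceeds 14:
  i=0: a_0=2, p_0 = 2*1 + 0 = 2, q_0 = 2*0 + 1 = 1.
  i=1: a_1=1, p_1 = 1*2 + 1 = 3, q_1 = 1*1 + 0 = 1.
  i=2: a_2=3, p_2 = 3*3 + 2 = 11, q_2 = 3*1 + 1 = 4.
  i=3: a_3=1, p_3 = 1*11 + 3 = 14, q_3 = 1*4 + 1 = 5.
  i=4: a_4=1, p_4 = 1*14 + 11 = 25, q_4 = 1*5 + 4 = 9.
  i=5: a_5=1, p_5 = 1*25 + 14 = 39, q_5 = 1*9 + 5 = 14.
  i=6: a_6=2, p_6 = 2*39 + 25 = 103, q_6 = 2*14 + 9 = 37.
q_6 = 37 > 14, so the last convergent with denominator <= 14 is p_5/q_5 = 39/14.
The closest fraction with denominator <= 14 is either p_5/q_5 or the intermediate fraction (k*p_5 + p_4)/(k*q_5 + q_4) with the largest k >= 1 whose denominator stays <= 14; these approach x as k grows, and every other convergent or intermediate fraction in range is farther away.
Largest k: floor((14 - q_4)/q_5) = floor((14 - 9)/14) = 0.
Since k = 0, no intermediate fraction beyond p_5/q_5 has denominator <= 14, so the convergent 39/14 is the closest (its error is |103*14 - 39*37|/(37*14) = 1/518).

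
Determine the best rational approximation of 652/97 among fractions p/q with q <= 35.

121/18

Expand x = 652/97 as a continued fraction with the Euclidean algorithm:
  652 = 6*97 + 70, so a_0 = 6.
  97 = 1*70 + 27, so a_1 = 1.
  70 = 2*27 + 16, so a_2 = 2.
  27 = 1*16 + 11, so a_3 = 1.
  16 = 1*11 + 5, so a_4 = 1.
  11 = 2*5 + 1, so a_5 = 2.
  5 = 5*1 + 0, so a_6 = 5.
so x = [6; 1, 2, 1, 1, 2, 5].
Convergents (p_i = a_i*p_{i-1} + p_{i-2}, q_i = a_i*q_{i-1} + q_{i-2} with p_{-2}=0, p_{-1}=1, q_{-2}=1, q_{-1}=0), until the denominator exceeds 35:
  i=0: a_0=6, p_0 = 6*1 + 0 = 6, q_0 = 6*0 + 1 = 1.
  i=1: a_1=1, p_1 = 1*6 + 1 = 7, q_1 = 1*1 + 0 = 1.
  i=2: a_2=2, p_2 = 2*7 + 6 = 20, q_2 = 2*1 + 1 = 3.
  i=3: a_3=1, p_3 = 1*20 + 7 = 27, q_3 = 1*3 + 1 = 4.
  i=4: a_4=1, p_4 = 1*27 + 20 = 47, q_4 = 1*4 + 3 = 7.
  i=5: a_5=2, p_5 = 2*47 + 27 = 121, q_5 = 2*7 + 4 = 18.
  i=6: a_6=5, p_6 = 5*121 + 47 = 652, q_6 = 5*18 + 7 = 97.
q_6 = 97 > 35, so the last convergent with denominator <= 35 is p_5/q_5 = 121/18.
The closest fraction with denominator <= 35 is either p_5/q_5 or the intermediate fraction (k*p_5 + p_4)/(k*q_5 + q_4) with the largest k >= 1 whose denominator stays <= 35; these approach x as k grows, and every other convergent or intermediate fraction in range is farther away.
Largest k: floor((35 - q_4)/q_5) = floor((35 - 7)/18) = 1.
That gives (1*121 + 47)/(1*18 + 7) = 168/25.
Compare the errors: |x - 121/18| = |652*18 - 121*97|/(97*18) = 1/1746, and |x - 168/25| = |652*25 - 168*97|/(97*25) = 4/2425.
Cross-multiplying, 1*2425 = 2425 < 6984 = 4*1746, so 1/1746 is smaller: the convergent 121/18 is closer to x than 168/25.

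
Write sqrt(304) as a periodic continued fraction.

[17; (2, 3, 2, 1, 1, 1, 1, 1, 2, 3, 2, 34)]

Write x_i = (sqrt(304) + m_i)/d_i with (m_0, d_0) = (0, 1). a_0 = floor(sqrt(304)) = 17, since 17^2 = 289 <= 304 < 324 = 18^2.
Iterate m_{i+1} = d_i*a_i - m_i, d_{i+1} = (304 - m_{i+1}^2)/d_i, a_{i+1} = floor((a_0 + m_{i+1})/d_{i+1}):
  m_1 = 1*17 - 0 = 17, d_1 = (304 - 17^2)/1 = 15/1 = 15, a_1 = floor((17 + 17)/15) = 2.
  m_2 = 15*2 - 17 = 13, d_2 = (304 - 13^2)/15 = 135/15 = 9, a_2 = floor((17 + 13)/9) = 3.
  m_3 = 9*3 - 13 = 14, d_3 = (304 - 14^2)/9 = 108/9 = 12, a_3 = floor((17 + 14)/12) = 2.
  m_4 = 12*2 - 14 = 10, d_4 = (304 - 10^2)/12 = 204/12 = 17, a_4 = floor((17 + 10)/17) = 1.
  m_5 = 17*1 - 10 = 7, d_5 = (304 - 7^2)/17 = 255/17 = 15, a_5 = floor((17 + 7)/15) = 1.
  m_6 = 15*1 - 7 = 8, d_6 = (304 - 8^2)/15 = 240/15 = 16, a_6 = floor((17 + 8)/16) = 1.
  m_7 = 16*1 - 8 = 8, d_7 = (304 - 8^2)/16 = 240/16 = 15, a_7 = floor((17 + 8)/15) = 1.
  m_8 = 15*1 - 8 = 7, d_8 = (304 - 7^2)/15 = 255/15 = 17, a_8 = floor((17 + 7)/17) = 1.
  m_9 = 17*1 - 7 = 10, d_9 = (304 - 10^2)/17 = 204/17 = 12, a_9 = floor((17 + 10)/12) = 2.
  m_10 = 12*2 - 10 = 14, d_10 = (304 - 14^2)/12 = 108/12 = 9, a_10 = floor((17 + 14)/9) = 3.
  m_11 = 9*3 - 14 = 13, d_11 = (304 - 13^2)/9 = 135/9 = 15, a_11 = floor((17 + 13)/15) = 2.
  m_12 = 15*2 - 13 = 17, d_12 = (304 - 17^2)/15 = 15/15 = 1, a_12 = floor((17 + 17)/1) = 34.
  m_13 = 1*34 - 17 = 17, d_13 = (304 - 17^2)/1 = 15/1 = 15: (m_13, d_13) = (m_1, d_1) = (17, 15), so from here the quotients repeat a_1, ..., a_12; the period length is 12.
Hence the expansion of sqrt(304) is a_0 = 17 followed by the repeating block 2, 3, 2, 1, 1, 1, 1, 1, 2, 3, 2, 34 (period 12).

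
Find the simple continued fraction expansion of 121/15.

Run the Euclidean algorithm on 121 and 15; the successive quotients are the partial quotients a_0, a_1, ... (each step inverts the fractional part left over by the previous one):
  121 = 8*15 + 1, so a_0 = 8.
  15 = 15*1 + 0, so a_1 = 15.
The remainder reaches 0 after 2 divisions, so the expansion has 2 partial quotients, read off in order.

[8; 15]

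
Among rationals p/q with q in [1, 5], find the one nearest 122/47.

Expand x = 122/47 as a continued fraction with the Euclidean algorithm:
  122 = 2*47 + 28, so a_0 = 2.
  47 = 1*28 + 19, so a_1 = 1.
  28 = 1*19 + 9, so a_2 = 1.
  19 = 2*9 + 1, so a_3 = 2.
  9 = 9*1 + 0, so a_4 = 9.
so x = [2; 1, 1, 2, 9].
Convergents (p_i = a_i*p_{i-1} + p_{i-2}, q_i = a_i*q_{i-1} + q_{i-2} with p_{-2}=0, p_{-1}=1, q_{-2}=1, q_{-1}=0), until the denominator exceeds 5:
  i=0: a_0=2, p_0 = 2*1 + 0 = 2, q_0 = 2*0 + 1 = 1.
  i=1: a_1=1, p_1 = 1*2 + 1 = 3, q_1 = 1*1 + 0 = 1.
  i=2: a_2=1, p_2 = 1*3 + 2 = 5, q_2 = 1*1 + 1 = 2.
  i=3: a_3=2, p_3 = 2*5 + 3 = 13, q_3 = 2*2 + 1 = 5.
  i=4: a_4=9, p_4 = 9*13 + 5 = 122, q_4 = 9*5 + 2 = 47.
q_4 = 47 > 5, so the last convergent with denominator <= 5 is p_3/q_3 = 13/5.
The closest fraction with denominator <= 5 is either p_3/q_3 or the intermediate fraction (k*p_3 + p_2)/(k*q_3 + q_2) with the largest k >= 1 whose denominator stays <= 5; these approach x as k grows, and every other convergent or intermediate fraction in range is farther away.
Largest k: floor((5 - q_2)/q_3) = floor((5 - 2)/5) = 0.
Since k = 0, no intermediate fraction beyond p_3/q_3 has denominator <= 5, so the convergent 13/5 is the closest (its error is |122*5 - 13*47|/(47*5) = 1/235).

13/5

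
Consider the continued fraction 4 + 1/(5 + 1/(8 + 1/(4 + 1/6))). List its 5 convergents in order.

4/1, 21/5, 172/41, 709/169, 4426/1055

Using the convergent recurrence p_i = a_i*p_{i-1} + p_{i-2}, q_i = a_i*q_{i-1} + q_{i-2} with p_{-2}=0, p_{-1}=1, q_{-2}=1, q_{-1}=0:
  i=0: a_0=4, p_0 = 4*1 + 0 = 4, q_0 = 4*0 + 1 = 1.
  i=1: a_1=5, p_1 = 5*4 + 1 = 21, q_1 = 5*1 + 0 = 5.
  i=2: a_2=8, p_2 = 8*21 + 4 = 172, q_2 = 8*5 + 1 = 41.
  i=3: a_3=4, p_3 = 4*172 + 21 = 709, q_3 = 4*41 + 5 = 169.
  i=4: a_4=6, p_4 = 6*709 + 172 = 4426, q_4 = 6*169 + 41 = 1055.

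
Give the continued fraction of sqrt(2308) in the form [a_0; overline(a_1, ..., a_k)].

[48; overline(24, 96)]

Write x_i = (sqrt(2308) + m_i)/d_i with (m_0, d_0) = (0, 1). a_0 = floor(sqrt(2308)) = 48, since 48^2 = 2304 <= 2308 < 2401 = 49^2.
Iterate m_{i+1} = d_i*a_i - m_i, d_{i+1} = (2308 - m_{i+1}^2)/d_i, a_{i+1} = floor((a_0 + m_{i+1})/d_{i+1}):
  m_1 = 1*48 - 0 = 48, d_1 = (2308 - 48^2)/1 = 4/1 = 4, a_1 = floor((48 + 48)/4) = 24.
  m_2 = 4*24 - 48 = 48, d_2 = (2308 - 48^2)/4 = 4/4 = 1, a_2 = floor((48 + 48)/1) = 96.
  m_3 = 1*96 - 48 = 48, d_3 = (2308 - 48^2)/1 = 4/1 = 4: (m_3, d_3) = (m_1, d_1) = (48, 4), so from here the quotients repeat a_1, a_2; the period length is 2.
Hence the expansion of sqrt(2308) is a_0 = 48 followed by the repeating block 24, 96 (period 2).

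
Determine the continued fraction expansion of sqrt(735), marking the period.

Write x_i = (sqrt(735) + m_i)/d_i with (m_0, d_0) = (0, 1). a_0 = floor(sqrt(735)) = 27, since 27^2 = 729 <= 735 < 784 = 28^2.
Iterate m_{i+1} = d_i*a_i - m_i, d_{i+1} = (735 - m_{i+1}^2)/d_i, a_{i+1} = floor((a_0 + m_{i+1})/d_{i+1}):
  m_1 = 1*27 - 0 = 27, d_1 = (735 - 27^2)/1 = 6/1 = 6, a_1 = floor((27 + 27)/6) = 9.
  m_2 = 6*9 - 27 = 27, d_2 = (735 - 27^2)/6 = 6/6 = 1, a_2 = floor((27 + 27)/1) = 54.
  m_3 = 1*54 - 27 = 27, d_3 = (735 - 27^2)/1 = 6/1 = 6: (m_3, d_3) = (m_1, d_1) = (27, 6), so from here the quotients repeat a_1, a_2; the period length is 2.
Hence the expansion of sqrt(735) is a_0 = 27 followed by the repeating block 9, 54 (period 2).

[27; (9, 54)]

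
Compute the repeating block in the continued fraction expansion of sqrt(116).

Write x_i = (sqrt(116) + m_i)/d_i with (m_0, d_0) = (0, 1). a_0 = floor(sqrt(116)) = 10, since 10^2 = 100 <= 116 < 121 = 11^2.
Iterate m_{i+1} = d_i*a_i - m_i, d_{i+1} = (116 - m_{i+1}^2)/d_i, a_{i+1} = floor((a_0 + m_{i+1})/d_{i+1}):
  m_1 = 1*10 - 0 = 10, d_1 = (116 - 10^2)/1 = 16/1 = 16, a_1 = floor((10 + 10)/16) = 1.
  m_2 = 16*1 - 10 = 6, d_2 = (116 - 6^2)/16 = 80/16 = 5, a_2 = floor((10 + 6)/5) = 3.
  m_3 = 5*3 - 6 = 9, d_3 = (116 - 9^2)/5 = 35/5 = 7, a_3 = floor((10 + 9)/7) = 2.
  m_4 = 7*2 - 9 = 5, d_4 = (116 - 5^2)/7 = 91/7 = 13, a_4 = floor((10 + 5)/13) = 1.
  m_5 = 13*1 - 5 = 8, d_5 = (116 - 8^2)/13 = 52/13 = 4, a_5 = floor((10 + 8)/4) = 4.
  m_6 = 4*4 - 8 = 8, d_6 = (116 - 8^2)/4 = 52/4 = 13, a_6 = floor((10 + 8)/13) = 1.
  m_7 = 13*1 - 8 = 5, d_7 = (116 - 5^2)/13 = 91/13 = 7, a_7 = floor((10 + 5)/7) = 2.
  m_8 = 7*2 - 5 = 9, d_8 = (116 - 9^2)/7 = 35/7 = 5, a_8 = floor((10 + 9)/5) = 3.
  m_9 = 5*3 - 9 = 6, d_9 = (116 - 6^2)/5 = 80/5 = 16, a_9 = floor((10 + 6)/16) = 1.
  m_10 = 16*1 - 6 = 10, d_10 = (116 - 10^2)/16 = 16/16 = 1, a_10 = floor((10 + 10)/1) = 20.
  m_11 = 1*20 - 10 = 10, d_11 = (116 - 10^2)/1 = 16/1 = 16: (m_11, d_11) = (m_1, d_1) = (10, 16), so from here the quotients repeat a_1, ..., a_10; the period length is 10.
Hence the expansion of sqrt(116) is a_0 = 10 followed by the repeating block 1, 3, 2, 1, 4, 1, 2, 3, 1, 20 (period 10).

[10; (1, 3, 2, 1, 4, 1, 2, 3, 1, 20)]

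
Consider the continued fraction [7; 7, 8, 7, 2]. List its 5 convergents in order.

7/1, 50/7, 407/57, 2899/406, 6205/869

Using the convergent recurrence p_i = a_i*p_{i-1} + p_{i-2}, q_i = a_i*q_{i-1} + q_{i-2} with p_{-2}=0, p_{-1}=1, q_{-2}=1, q_{-1}=0:
  i=0: a_0=7, p_0 = 7*1 + 0 = 7, q_0 = 7*0 + 1 = 1.
  i=1: a_1=7, p_1 = 7*7 + 1 = 50, q_1 = 7*1 + 0 = 7.
  i=2: a_2=8, p_2 = 8*50 + 7 = 407, q_2 = 8*7 + 1 = 57.
  i=3: a_3=7, p_3 = 7*407 + 50 = 2899, q_3 = 7*57 + 7 = 406.
  i=4: a_4=2, p_4 = 2*2899 + 407 = 6205, q_4 = 2*406 + 57 = 869.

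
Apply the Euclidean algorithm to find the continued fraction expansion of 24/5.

[4; 1, 4]

Run the Euclidean algorithm on 24 and 5; the successive quotients are the partial quotients a_0, a_1, ... (each step inverts the fractional part left over by the previous one):
  24 = 4*5 + 4, so a_0 = 4.
  5 = 1*4 + 1, so a_1 = 1.
  4 = 4*1 + 0, so a_2 = 4.
The remainder reaches 0 after 3 divisions, so the expansion has 3 partial quotients, read off in order.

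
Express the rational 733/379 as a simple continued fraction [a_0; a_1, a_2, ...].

[1; 1, 14, 6, 4]

Run the Euclidean algorithm on 733 and 379; the successive quotients are the partial quotients a_0, a_1, ... (each step inverts the fractional part left over by the previous one):
  733 = 1*379 + 354, so a_0 = 1.
  379 = 1*354 + 25, so a_1 = 1.
  354 = 14*25 + 4, so a_2 = 14.
  25 = 6*4 + 1, so a_3 = 6.
  4 = 4*1 + 0, so a_4 = 4.
The remainder reaches 0 after 5 divisions, so the expansion has 5 partial quotients, read off in order.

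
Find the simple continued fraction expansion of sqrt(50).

[7; (14)]

Write x_i = (sqrt(50) + m_i)/d_i with (m_0, d_0) = (0, 1). a_0 = floor(sqrt(50)) = 7, since 7^2 = 49 <= 50 < 64 = 8^2.
Iterate m_{i+1} = d_i*a_i - m_i, d_{i+1} = (50 - m_{i+1}^2)/d_i, a_{i+1} = floor((a_0 + m_{i+1})/d_{i+1}):
  m_1 = 1*7 - 0 = 7, d_1 = (50 - 7^2)/1 = 1/1 = 1, a_1 = floor((7 + 7)/1) = 14.
  m_2 = 1*14 - 7 = 7, d_2 = (50 - 7^2)/1 = 1/1 = 1: (m_2, d_2) = (m_1, d_1) = (7, 1), so from here the quotient a_1 repeats; the period length is 1.
Hence the expansion of sqrt(50) is a_0 = 7 followed by the repeating block 14 (period 1).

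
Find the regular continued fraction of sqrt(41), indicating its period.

Write x_i = (sqrt(41) + m_i)/d_i with (m_0, d_0) = (0, 1). a_0 = floor(sqrt(41)) = 6, since 6^2 = 36 <= 41 < 49 = 7^2.
Iterate m_{i+1} = d_i*a_i - m_i, d_{i+1} = (41 - m_{i+1}^2)/d_i, a_{i+1} = floor((a_0 + m_{i+1})/d_{i+1}):
  m_1 = 1*6 - 0 = 6, d_1 = (41 - 6^2)/1 = 5/1 = 5, a_1 = floor((6 + 6)/5) = 2.
  m_2 = 5*2 - 6 = 4, d_2 = (41 - 4^2)/5 = 25/5 = 5, a_2 = floor((6 + 4)/5) = 2.
  m_3 = 5*2 - 4 = 6, d_3 = (41 - 6^2)/5 = 5/5 = 1, a_3 = floor((6 + 6)/1) = 12.
  m_4 = 1*12 - 6 = 6, d_4 = (41 - 6^2)/1 = 5/1 = 5: (m_4, d_4) = (m_1, d_1) = (6, 5), so from here the quotients repeat a_1, ..., a_3; the period length is 3.
Hence the expansion of sqrt(41) is a_0 = 6 followed by the repeating block 2, 2, 12 (period 3).

[6; (2, 2, 12)]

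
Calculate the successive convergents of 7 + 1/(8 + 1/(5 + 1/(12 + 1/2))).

7/1, 57/8, 292/41, 3561/500, 7414/1041

Using the convergent recurrence p_i = a_i*p_{i-1} + p_{i-2}, q_i = a_i*q_{i-1} + q_{i-2} with p_{-2}=0, p_{-1}=1, q_{-2}=1, q_{-1}=0:
  i=0: a_0=7, p_0 = 7*1 + 0 = 7, q_0 = 7*0 + 1 = 1.
  i=1: a_1=8, p_1 = 8*7 + 1 = 57, q_1 = 8*1 + 0 = 8.
  i=2: a_2=5, p_2 = 5*57 + 7 = 292, q_2 = 5*8 + 1 = 41.
  i=3: a_3=12, p_3 = 12*292 + 57 = 3561, q_3 = 12*41 + 8 = 500.
  i=4: a_4=2, p_4 = 2*3561 + 292 = 7414, q_4 = 2*500 + 41 = 1041.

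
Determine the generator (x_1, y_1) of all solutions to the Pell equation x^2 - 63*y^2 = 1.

(x, y) = (8, 1)

First expand sqrt(63) as a continued fraction. With x_i = (sqrt(63) + m_i)/d_i and (m_0, d_0) = (0, 1): a_0 = floor(sqrt(63)) = 7, since 7^2 = 49 <= 63 < 64 = 8^2.
Iterate m_{i+1} = d_i*a_i - m_i, d_{i+1} = (63 - m_{i+1}^2)/d_i, a_{i+1} = floor((a_0 + m_{i+1})/d_{i+1}):
  m_1 = 1*7 - 0 = 7, d_1 = (63 - 7^2)/1 = 14/1 = 14, a_1 = floor((7 + 7)/14) = 1.
  m_2 = 14*1 - 7 = 7, d_2 = (63 - 7^2)/14 = 14/14 = 1, a_2 = floor((7 + 7)/1) = 14.
  m_3 = 1*14 - 7 = 7, d_3 = (63 - 7^2)/1 = 14/1 = 14: (m_3, d_3) = (m_1, d_1) = (7, 14), so from here the quotients repeat a_1, a_2; the period length is 2.
So sqrt(63) = [7; (1, 14)] with period length k = 2.
k is even, so the fundamental solution of x^2 - 63y^2 = 1 is (p_{k-1}, q_{k-1}) = (p_1, q_1); compute convergents through index 1.
Convergents (p_i = a_i*p_{i-1} + p_{i-2}, q_i = a_i*q_{i-1} + q_{i-2} with p_{-2}=0, p_{-1}=1, q_{-2}=1, q_{-1}=0):
  i=0: a_0=7, p_0 = 7*1 + 0 = 7, q_0 = 7*0 + 1 = 1.
  i=1: a_1=1, p_1 = 1*7 + 1 = 8, q_1 = 1*1 + 0 = 1.
Check: 8^2 - 63*1^2 = 64 - 63 = 1, so (x, y) = (8, 1) solves the equation, and by the theorem it is the least positive solution.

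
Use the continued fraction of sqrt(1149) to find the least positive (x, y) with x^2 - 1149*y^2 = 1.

First expand sqrt(1149) as a continued fraction. With x_i = (sqrt(1149) + m_i)/d_i and (m_0, d_0) = (0, 1): a_0 = floor(sqrt(1149)) = 33, since 33^2 = 1089 <= 1149 < 1156 = 34^2.
Iterate m_{i+1} = d_i*a_i - m_i, d_{i+1} = (1149 - m_{i+1}^2)/d_i, a_{i+1} = floor((a_0 + m_{i+1})/d_{i+1}):
  m_1 = 1*33 - 0 = 33, d_1 = (1149 - 33^2)/1 = 60/1 = 60, a_1 = floor((33 + 33)/60) = 1.
  m_2 = 60*1 - 33 = 27, d_2 = (1149 - 27^2)/60 = 420/60 = 7, a_2 = floor((33 + 27)/7) = 8.
  m_3 = 7*8 - 27 = 29, d_3 = (1149 - 29^2)/7 = 308/7 = 44, a_3 = floor((33 + 29)/44) = 1.
  m_4 = 44*1 - 29 = 15, d_4 = (1149 - 15^2)/44 = 924/44 = 21, a_4 = floor((33 + 15)/21) = 2.
  m_5 = 21*2 - 15 = 27, d_5 = (1149 - 27^2)/21 = 420/21 = 20, a_5 = floor((33 + 27)/20) = 3.
  m_6 = 20*3 - 27 = 33, d_6 = (1149 - 33^2)/20 = 60/20 = 3, a_6 = floor((33 + 33)/3) = 22.
  m_7 = 3*22 - 33 = 33, d_7 = (1149 - 33^2)/3 = 60/3 = 20, a_7 = floor((33 + 33)/20) = 3.
  m_8 = 20*3 - 33 = 27, d_8 = (1149 - 27^2)/20 = 420/20 = 21, a_8 = floor((33 + 27)/21) = 2.
  m_9 = 21*2 - 27 = 15, d_9 = (1149 - 15^2)/21 = 924/21 = 44, a_9 = floor((33 + 15)/44) = 1.
  m_10 = 44*1 - 15 = 29, d_10 = (1149 - 29^2)/44 = 308/44 = 7, a_10 = floor((33 + 29)/7) = 8.
  m_11 = 7*8 - 29 = 27, d_11 = (1149 - 27^2)/7 = 420/7 = 60, a_11 = floor((33 + 27)/60) = 1.
  m_12 = 60*1 - 27 = 33, d_12 = (1149 - 33^2)/60 = 60/60 = 1, a_12 = floor((33 + 33)/1) = 66.
  m_13 = 1*66 - 33 = 33, d_13 = (1149 - 33^2)/1 = 60/1 = 60: (m_13, d_13) = (m_1, d_1) = (33, 60), so from here the quotients repeat a_1, ..., a_12; the period length is 12.
So sqrt(1149) = [33; (1, 8, 1, 2, 3, 22, 3, 2, 1, 8, 1, 66)] with period length k = 12.
k is even, so the fundamental solution of x^2 - 1149y^2 = 1 is (p_{k-1}, q_{k-1}) = (p_11, q_11); compute convergents through index 11.
Convergents (p_i = a_i*p_{i-1} + p_{i-2}, q_i = a_i*q_{i-1} + q_{i-2} with p_{-2}=0, p_{-1}=1, q_{-2}=1, q_{-1}=0):
  i=0: a_0=33, p_0 = 33*1 + 0 = 33, q_0 = 33*0 + 1 = 1.
  i=1: a_1=1, p_1 = 1*33 + 1 = 34, q_1 = 1*1 + 0 = 1.
  i=2: a_2=8, p_2 = 8*34 + 33 = 305, q_2 = 8*1 + 1 = 9.
  i=3: a_3=1, p_3 = 1*305 + 34 = 339, q_3 = 1*9 + 1 = 10.
  i=4: a_4=2, p_4 = 2*339 + 305 = 983, q_4 = 2*10 + 9 = 29.
  i=5: a_5=3, p_5 = 3*983 + 339 = 3288, q_5 = 3*29 + 10 = 97.
  i=6: a_6=22, p_6 = 22*3288 + 983 = 73319, q_6 = 22*97 + 29 = 2163.
  i=7: a_7=3, p_7 = 3*73319 + 3288 = 223245, q_7 = 3*2163 + 97 = 6586.
  i=8: a_8=2, p_8 = 2*223245 + 73319 = 519809, q_8 = 2*6586 + 2163 = 15335.
  i=9: a_9=1, p_9 = 1*519809 + 223245 = 743054, q_9 = 1*15335 + 6586 = 21921.
  i=10: a_10=8, p_10 = 8*743054 + 519809 = 6464241, q_10 = 8*21921 + 15335 = 190703.
  i=11: a_11=1, p_11 = 1*6464241 + 743054 = 7207295, q_11 = 1*190703 + 21921 = 212624.
Check: 7207295^2 - 1149*212624^2 = 51945101217025 - 51945101217024 = 1, so (x, y) = (7207295, 212624) solves the equation, and by the theorem it is the least positive solution.

(x, y) = (7207295, 212624)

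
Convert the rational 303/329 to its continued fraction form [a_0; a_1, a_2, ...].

Run the Euclidean algorithm on 303 and 329; the successive quotients are the partial quotients a_0, a_1, ... (each step inverts the fractional part left over by the previous one):
  303 = 0*329 + 303, so a_0 = 0.
  329 = 1*303 + 26, so a_1 = 1.
  303 = 11*26 + 17, so a_2 = 11.
  26 = 1*17 + 9, so a_3 = 1.
  17 = 1*9 + 8, so a_4 = 1.
  9 = 1*8 + 1, so a_5 = 1.
  8 = 8*1 + 0, so a_6 = 8.
The remainder reaches 0 after 7 divisions, so the expansion has 7 partial quotients, read off in order.

[0; 1, 11, 1, 1, 1, 8]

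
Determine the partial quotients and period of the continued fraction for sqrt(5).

Write x_i = (sqrt(5) + m_i)/d_i with (m_0, d_0) = (0, 1). a_0 = floor(sqrt(5)) = 2, since 2^2 = 4 <= 5 < 9 = 3^2.
Iterate m_{i+1} = d_i*a_i - m_i, d_{i+1} = (5 - m_{i+1}^2)/d_i, a_{i+1} = floor((a_0 + m_{i+1})/d_{i+1}):
  m_1 = 1*2 - 0 = 2, d_1 = (5 - 2^2)/1 = 1/1 = 1, a_1 = floor((2 + 2)/1) = 4.
  m_2 = 1*4 - 2 = 2, d_2 = (5 - 2^2)/1 = 1/1 = 1: (m_2, d_2) = (m_1, d_1) = (2, 1), so from here the quotient a_1 repeats; the period length is 1.
Hence the expansion of sqrt(5) is a_0 = 2 followed by the repeating block 4 (period 1).

[2; (4)]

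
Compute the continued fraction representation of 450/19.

Run the Euclidean algorithm on 450 and 19; the successive quotients are the partial quotients a_0, a_1, ... (each step inverts the fractional part left over by the previous one):
  450 = 23*19 + 13, so a_0 = 23.
  19 = 1*13 + 6, so a_1 = 1.
  13 = 2*6 + 1, so a_2 = 2.
  6 = 6*1 + 0, so a_3 = 6.
The remainder reaches 0 after 4 divisions, so the expansion has 4 partial quotients, read off in order.

[23; 1, 2, 6]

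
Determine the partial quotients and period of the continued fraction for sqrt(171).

[13; (13, 26)]

Write x_i = (sqrt(171) + m_i)/d_i with (m_0, d_0) = (0, 1). a_0 = floor(sqrt(171)) = 13, since 13^2 = 169 <= 171 < 196 = 14^2.
Iterate m_{i+1} = d_i*a_i - m_i, d_{i+1} = (171 - m_{i+1}^2)/d_i, a_{i+1} = floor((a_0 + m_{i+1})/d_{i+1}):
  m_1 = 1*13 - 0 = 13, d_1 = (171 - 13^2)/1 = 2/1 = 2, a_1 = floor((13 + 13)/2) = 13.
  m_2 = 2*13 - 13 = 13, d_2 = (171 - 13^2)/2 = 2/2 = 1, a_2 = floor((13 + 13)/1) = 26.
  m_3 = 1*26 - 13 = 13, d_3 = (171 - 13^2)/1 = 2/1 = 2: (m_3, d_3) = (m_1, d_1) = (13, 2), so from here the quotients repeat a_1, a_2; the period length is 2.
Hence the expansion of sqrt(171) is a_0 = 13 followed by the repeating block 13, 26 (period 2).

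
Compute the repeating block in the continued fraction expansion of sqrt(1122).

[33; (2, 66)]

Write x_i = (sqrt(1122) + m_i)/d_i with (m_0, d_0) = (0, 1). a_0 = floor(sqrt(1122)) = 33, since 33^2 = 1089 <= 1122 < 1156 = 34^2.
Iterate m_{i+1} = d_i*a_i - m_i, d_{i+1} = (1122 - m_{i+1}^2)/d_i, a_{i+1} = floor((a_0 + m_{i+1})/d_{i+1}):
  m_1 = 1*33 - 0 = 33, d_1 = (1122 - 33^2)/1 = 33/1 = 33, a_1 = floor((33 + 33)/33) = 2.
  m_2 = 33*2 - 33 = 33, d_2 = (1122 - 33^2)/33 = 33/33 = 1, a_2 = floor((33 + 33)/1) = 66.
  m_3 = 1*66 - 33 = 33, d_3 = (1122 - 33^2)/1 = 33/1 = 33: (m_3, d_3) = (m_1, d_1) = (33, 33), so from here the quotients repeat a_1, a_2; the period length is 2.
Hence the expansion of sqrt(1122) is a_0 = 33 followed by the repeating block 2, 66 (period 2).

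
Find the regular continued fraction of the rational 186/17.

[10; 1, 16]

Run the Euclidean algorithm on 186 and 17; the successive quotients are the partial quotients a_0, a_1, ... (each step inverts the fractional part left over by the previous one):
  186 = 10*17 + 16, so a_0 = 10.
  17 = 1*16 + 1, so a_1 = 1.
  16 = 16*1 + 0, so a_2 = 16.
The remainder reaches 0 after 3 divisions, so the expansion has 3 partial quotients, read off in order.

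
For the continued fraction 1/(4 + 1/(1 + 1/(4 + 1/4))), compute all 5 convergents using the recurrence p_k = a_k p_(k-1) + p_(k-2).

Using the convergent recurrence p_i = a_i*p_{i-1} + p_{i-2}, q_i = a_i*q_{i-1} + q_{i-2} with p_{-2}=0, p_{-1}=1, q_{-2}=1, q_{-1}=0:
  i=0: a_0=0, p_0 = 0*1 + 0 = 0, q_0 = 0*0 + 1 = 1.
  i=1: a_1=4, p_1 = 4*0 + 1 = 1, q_1 = 4*1 + 0 = 4.
  i=2: a_2=1, p_2 = 1*1 + 0 = 1, q_2 = 1*4 + 1 = 5.
  i=3: a_3=4, p_3 = 4*1 + 1 = 5, q_3 = 4*5 + 4 = 24.
  i=4: a_4=4, p_4 = 4*5 + 1 = 21, q_4 = 4*24 + 5 = 101.

0/1, 1/4, 1/5, 5/24, 21/101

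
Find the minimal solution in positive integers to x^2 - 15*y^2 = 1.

(x, y) = (4, 1)

First expand sqrt(15) as a continued fraction. With x_i = (sqrt(15) + m_i)/d_i and (m_0, d_0) = (0, 1): a_0 = floor(sqrt(15)) = 3, since 3^2 = 9 <= 15 < 16 = 4^2.
Iterate m_{i+1} = d_i*a_i - m_i, d_{i+1} = (15 - m_{i+1}^2)/d_i, a_{i+1} = floor((a_0 + m_{i+1})/d_{i+1}):
  m_1 = 1*3 - 0 = 3, d_1 = (15 - 3^2)/1 = 6/1 = 6, a_1 = floor((3 + 3)/6) = 1.
  m_2 = 6*1 - 3 = 3, d_2 = (15 - 3^2)/6 = 6/6 = 1, a_2 = floor((3 + 3)/1) = 6.
  m_3 = 1*6 - 3 = 3, d_3 = (15 - 3^2)/1 = 6/1 = 6: (m_3, d_3) = (m_1, d_1) = (3, 6), so from here the quotients repeat a_1, a_2; the period length is 2.
So sqrt(15) = [3; (1, 6)] with period length k = 2.
k is even, so the fundamental solution of x^2 - 15y^2 = 1 is (p_{k-1}, q_{k-1}) = (p_1, q_1); compute convergents through index 1.
Convergents (p_i = a_i*p_{i-1} + p_{i-2}, q_i = a_i*q_{i-1} + q_{i-2} with p_{-2}=0, p_{-1}=1, q_{-2}=1, q_{-1}=0):
  i=0: a_0=3, p_0 = 3*1 + 0 = 3, q_0 = 3*0 + 1 = 1.
  i=1: a_1=1, p_1 = 1*3 + 1 = 4, q_1 = 1*1 + 0 = 1.
Check: 4^2 - 15*1^2 = 16 - 15 = 1, so (x, y) = (4, 1) solves the equation, and by the theorem it is the least positive solution.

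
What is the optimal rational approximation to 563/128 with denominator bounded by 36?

Expand x = 563/128 as a continued fraction with the Euclidean algorithm:
  563 = 4*128 + 51, so a_0 = 4.
  128 = 2*51 + 26, so a_1 = 2.
  51 = 1*26 + 25, so a_2 = 1.
  26 = 1*25 + 1, so a_3 = 1.
  25 = 25*1 + 0, so a_4 = 25.
so x = [4; 2, 1, 1, 25].
Convergents (p_i = a_i*p_{i-1} + p_{i-2}, q_i = a_i*q_{i-1} + q_{i-2} with p_{-2}=0, p_{-1}=1, q_{-2}=1, q_{-1}=0), until the denominator exceeds 36:
  i=0: a_0=4, p_0 = 4*1 + 0 = 4, q_0 = 4*0 + 1 = 1.
  i=1: a_1=2, p_1 = 2*4 + 1 = 9, q_1 = 2*1 + 0 = 2.
  i=2: a_2=1, p_2 = 1*9 + 4 = 13, q_2 = 1*2 + 1 = 3.
  i=3: a_3=1, p_3 = 1*13 + 9 = 22, q_3 = 1*3 + 2 = 5.
  i=4: a_4=25, p_4 = 25*22 + 13 = 563, q_4 = 25*5 + 3 = 128.
q_4 = 128 > 36, so the last convergent with denominator <= 36 is p_3/q_3 = 22/5.
The closest fraction with denominator <= 36 is either p_3/q_3 or the intermediate fraction (k*p_3 + p_2)/(k*q_3 + q_2) with the largest k >= 1 whose denominator stays <= 36; these approach x as k grows, and every other convergent or intermediate fraction in range is farther away.
Largest k: floor((36 - q_2)/q_3) = floor((36 - 3)/5) = 6.
That gives (6*22 + 13)/(6*5 + 3) = 145/33.
Compare the errors: |x - 22/5| = |563*5 - 22*128|/(128*5) = 1/640, and |x - 145/33| = |563*33 - 145*128|/(128*33) = 19/4224.
Cross-multiplying, 1*4224 = 4224 < 12160 = 19*640, so 1/640 is smaller: the convergent 22/5 is closer to x than 145/33.

22/5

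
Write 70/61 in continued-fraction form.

Run the Euclidean algorithm on 70 and 61; the successive quotients are the partial quotients a_0, a_1, ... (each step inverts the fractional part left over by the previous one):
  70 = 1*61 + 9, so a_0 = 1.
  61 = 6*9 + 7, so a_1 = 6.
  9 = 1*7 + 2, so a_2 = 1.
  7 = 3*2 + 1, so a_3 = 3.
  2 = 2*1 + 0, so a_4 = 2.
The remainder reaches 0 after 5 divisions, so the expansion has 5 partial quotients, read off in order.

[1; 6, 1, 3, 2]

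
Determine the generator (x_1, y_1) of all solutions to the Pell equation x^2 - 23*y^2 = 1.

(x, y) = (24, 5)

First expand sqrt(23) as a continued fraction. With x_i = (sqrt(23) + m_i)/d_i and (m_0, d_0) = (0, 1): a_0 = floor(sqrt(23)) = 4, since 4^2 = 16 <= 23 < 25 = 5^2.
Iterate m_{i+1} = d_i*a_i - m_i, d_{i+1} = (23 - m_{i+1}^2)/d_i, a_{i+1} = floor((a_0 + m_{i+1})/d_{i+1}):
  m_1 = 1*4 - 0 = 4, d_1 = (23 - 4^2)/1 = 7/1 = 7, a_1 = floor((4 + 4)/7) = 1.
  m_2 = 7*1 - 4 = 3, d_2 = (23 - 3^2)/7 = 14/7 = 2, a_2 = floor((4 + 3)/2) = 3.
  m_3 = 2*3 - 3 = 3, d_3 = (23 - 3^2)/2 = 14/2 = 7, a_3 = floor((4 + 3)/7) = 1.
  m_4 = 7*1 - 3 = 4, d_4 = (23 - 4^2)/7 = 7/7 = 1, a_4 = floor((4 + 4)/1) = 8.
  m_5 = 1*8 - 4 = 4, d_5 = (23 - 4^2)/1 = 7/1 = 7: (m_5, d_5) = (m_1, d_1) = (4, 7), so from here the quotients repeat a_1, ..., a_4; the period length is 4.
So sqrt(23) = [4; (1, 3, 1, 8)] with period length k = 4.
k is even, so the fundamental solution of x^2 - 23y^2 = 1 is (p_{k-1}, q_{k-1}) = (p_3, q_3); compute convergents through index 3.
Convergents (p_i = a_i*p_{i-1} + p_{i-2}, q_i = a_i*q_{i-1} + q_{i-2} with p_{-2}=0, p_{-1}=1, q_{-2}=1, q_{-1}=0):
  i=0: a_0=4, p_0 = 4*1 + 0 = 4, q_0 = 4*0 + 1 = 1.
  i=1: a_1=1, p_1 = 1*4 + 1 = 5, q_1 = 1*1 + 0 = 1.
  i=2: a_2=3, p_2 = 3*5 + 4 = 19, q_2 = 3*1 + 1 = 4.
  i=3: a_3=1, p_3 = 1*19 + 5 = 24, q_3 = 1*4 + 1 = 5.
Check: 24^2 - 23*5^2 = 576 - 575 = 1, so (x, y) = (24, 5) solves the equation, and by the theorem it is the least positive solution.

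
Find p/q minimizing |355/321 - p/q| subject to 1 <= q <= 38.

Expand x = 355/321 as a continued fraction with the Euclidean algorithm:
  355 = 1*321 + 34, so a_0 = 1.
  321 = 9*34 + 15, so a_1 = 9.
  34 = 2*15 + 4, so a_2 = 2.
  15 = 3*4 + 3, so a_3 = 3.
  4 = 1*3 + 1, so a_4 = 1.
  3 = 3*1 + 0, so a_5 = 3.
so x = [1; 9, 2, 3, 1, 3].
Convergents (p_i = a_i*p_{i-1} + p_{i-2}, q_i = a_i*q_{i-1} + q_{i-2} with p_{-2}=0, p_{-1}=1, q_{-2}=1, q_{-1}=0), until the denominator exceeds 38:
  i=0: a_0=1, p_0 = 1*1 + 0 = 1, q_0 = 1*0 + 1 = 1.
  i=1: a_1=9, p_1 = 9*1 + 1 = 10, q_1 = 9*1 + 0 = 9.
  i=2: a_2=2, p_2 = 2*10 + 1 = 21, q_2 = 2*9 + 1 = 19.
  i=3: a_3=3, p_3 = 3*21 + 10 = 73, q_3 = 3*19 + 9 = 66.
q_3 = 66 > 38, so the last convergent with denominator <= 38 is p_2/q_2 = 21/19.
The closest fraction with denominator <= 38 is either p_2/q_2 or the intermediate fraction (k*p_2 + p_1)/(k*q_2 + q_1) with the largest k >= 1 whose denominator stays <= 38; these approach x as k grows, and every other convergent or intermediate fraction in range is farther away.
Largest k: floor((38 - q_1)/q_2) = floor((38 - 9)/19) = 1.
That gives (1*21 + 10)/(1*19 + 9) = 31/28.
Compare the errors: |x - 21/19| = |355*19 - 21*321|/(321*19) = 4/6099, and |x - 31/28| = |355*28 - 31*321|/(321*28) = 11/8988.
Cross-multiplying, 4*8988 = 35952 < 67089 = 11*6099, so 4/6099 is smaller: the convergent 21/19 is closer to x than 31/28.

21/19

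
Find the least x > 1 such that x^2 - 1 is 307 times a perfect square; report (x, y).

First expand sqrt(307) as a continued fraction. With x_i = (sqrt(307) + m_i)/d_i and (m_0, d_0) = (0, 1): a_0 = floor(sqrt(307)) = 17, since 17^2 = 289 <= 307 < 324 = 18^2.
Iterate m_{i+1} = d_i*a_i - m_i, d_{i+1} = (307 - m_{i+1}^2)/d_i, a_{i+1} = floor((a_0 + m_{i+1})/d_{i+1}):
  m_1 = 1*17 - 0 = 17, d_1 = (307 - 17^2)/1 = 18/1 = 18, a_1 = floor((17 + 17)/18) = 1.
  m_2 = 18*1 - 17 = 1, d_2 = (307 - 1^2)/18 = 306/18 = 17, a_2 = floor((17 + 1)/17) = 1.
  m_3 = 17*1 - 1 = 16, d_3 = (307 - 16^2)/17 = 51/17 = 3, a_3 = floor((17 + 16)/3) = 11.
  m_4 = 3*11 - 16 = 17, d_4 = (307 - 17^2)/3 = 18/3 = 6, a_4 = floor((17 + 17)/6) = 5.
  m_5 = 6*5 - 17 = 13, d_5 = (307 - 13^2)/6 = 138/6 = 23, a_5 = floor((17 + 13)/23) = 1.
  m_6 = 23*1 - 13 = 10, d_6 = (307 - 10^2)/23 = 207/23 = 9, a_6 = floor((17 + 10)/9) = 3.
  m_7 = 9*3 - 10 = 17, d_7 = (307 - 17^2)/9 = 18/9 = 2, a_7 = floor((17 + 17)/2) = 17.
  m_8 = 2*17 - 17 = 17, d_8 = (307 - 17^2)/2 = 18/2 = 9, a_8 = floor((17 + 17)/9) = 3.
  m_9 = 9*3 - 17 = 10, d_9 = (307 - 10^2)/9 = 207/9 = 23, a_9 = floor((17 + 10)/23) = 1.
  m_10 = 23*1 - 10 = 13, d_10 = (307 - 13^2)/23 = 138/23 = 6, a_10 = floor((17 + 13)/6) = 5.
  m_11 = 6*5 - 13 = 17, d_11 = (307 - 17^2)/6 = 18/6 = 3, a_11 = floor((17 + 17)/3) = 11.
  m_12 = 3*11 - 17 = 16, d_12 = (307 - 16^2)/3 = 51/3 = 17, a_12 = floor((17 + 16)/17) = 1.
  m_13 = 17*1 - 16 = 1, d_13 = (307 - 1^2)/17 = 306/17 = 18, a_13 = floor((17 + 1)/18) = 1.
  m_14 = 18*1 - 1 = 17, d_14 = (307 - 17^2)/18 = 18/18 = 1, a_14 = floor((17 + 17)/1) = 34.
  m_15 = 1*34 - 17 = 17, d_15 = (307 - 17^2)/1 = 18/1 = 18: (m_15, d_15) = (m_1, d_1) = (17, 18), so from here the quotients repeat a_1, ..., a_14; the period length is 14.
So sqrt(307) = [17; (1, 1, 11, 5, 1, 3, 17, 3, 1, 5, 11, 1, 1, 34)] with period length k = 14.
k is even, so the fundamental solution of x^2 - 307y^2 = 1 is (p_{k-1}, q_{k-1}) = (p_13, q_13); compute convergents through index 13.
Convergents (p_i = a_i*p_{i-1} + p_{i-2}, q_i = a_i*q_{i-1} + q_{i-2} with p_{-2}=0, p_{-1}=1, q_{-2}=1, q_{-1}=0):
  i=0: a_0=17, p_0 = 17*1 + 0 = 17, q_0 = 17*0 + 1 = 1.
  i=1: a_1=1, p_1 = 1*17 + 1 = 18, q_1 = 1*1 + 0 = 1.
  i=2: a_2=1, p_2 = 1*18 + 17 = 35, q_2 = 1*1 + 1 = 2.
  i=3: a_3=11, p_3 = 11*35 + 18 = 403, q_3 = 11*2 + 1 = 23.
  i=4: a_4=5, p_4 = 5*403 + 35 = 2050, q_4 = 5*23 + 2 = 117.
  i=5: a_5=1, p_5 = 1*2050 + 403 = 2453, q_5 = 1*117 + 23 = 140.
  i=6: a_6=3, p_6 = 3*2453 + 2050 = 9409, q_6 = 3*140 + 117 = 537.
  i=7: a_7=17, p_7 = 17*9409 + 2453 = 162406, q_7 = 17*537 + 140 = 9269.
  i=8: a_8=3, p_8 = 3*162406 + 9409 = 496627, q_8 = 3*9269 + 537 = 28344.
  i=9: a_9=1, p_9 = 1*496627 + 162406 = 659033, q_9 = 1*28344 + 9269 = 37613.
  i=10: a_10=5, p_10 = 5*659033 + 496627 = 3791792, q_10 = 5*37613 + 28344 = 216409.
  i=11: a_11=11, p_11 = 11*3791792 + 659033 = 42368745, q_11 = 11*216409 + 37613 = 2418112.
  i=12: a_12=1, p_12 = 1*42368745 + 3791792 = 46160537, q_12 = 1*2418112 + 216409 = 2634521.
  i=13: a_13=1, p_13 = 1*46160537 + 42368745 = 88529282, q_13 = 1*2634521 + 2418112 = 5052633.
Check: 88529282^2 - 307*5052633^2 = 7837433771435524 - 7837433771435523 = 1, so (x, y) = (88529282, 5052633) solves the equation, and by the theorem it is the least positive solution.

(x, y) = (88529282, 5052633)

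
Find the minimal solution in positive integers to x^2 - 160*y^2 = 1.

First expand sqrt(160) as a continued fraction. With x_i = (sqrt(160) + m_i)/d_i and (m_0, d_0) = (0, 1): a_0 = floor(sqrt(160)) = 12, since 12^2 = 144 <= 160 < 169 = 13^2.
Iterate m_{i+1} = d_i*a_i - m_i, d_{i+1} = (160 - m_{i+1}^2)/d_i, a_{i+1} = floor((a_0 + m_{i+1})/d_{i+1}):
  m_1 = 1*12 - 0 = 12, d_1 = (160 - 12^2)/1 = 16/1 = 16, a_1 = floor((12 + 12)/16) = 1.
  m_2 = 16*1 - 12 = 4, d_2 = (160 - 4^2)/16 = 144/16 = 9, a_2 = floor((12 + 4)/9) = 1.
  m_3 = 9*1 - 4 = 5, d_3 = (160 - 5^2)/9 = 135/9 = 15, a_3 = floor((12 + 5)/15) = 1.
  m_4 = 15*1 - 5 = 10, d_4 = (160 - 10^2)/15 = 60/15 = 4, a_4 = floor((12 + 10)/4) = 5.
  m_5 = 4*5 - 10 = 10, d_5 = (160 - 10^2)/4 = 60/4 = 15, a_5 = floor((12 + 10)/15) = 1.
  m_6 = 15*1 - 10 = 5, d_6 = (160 - 5^2)/15 = 135/15 = 9, a_6 = floor((12 + 5)/9) = 1.
  m_7 = 9*1 - 5 = 4, d_7 = (160 - 4^2)/9 = 144/9 = 16, a_7 = floor((12 + 4)/16) = 1.
  m_8 = 16*1 - 4 = 12, d_8 = (160 - 12^2)/16 = 16/16 = 1, a_8 = floor((12 + 12)/1) = 24.
  m_9 = 1*24 - 12 = 12, d_9 = (160 - 12^2)/1 = 16/1 = 16: (m_9, d_9) = (m_1, d_1) = (12, 16), so from here the quotients repeat a_1, ..., a_8; the period length is 8.
So sqrt(160) = [12; (1, 1, 1, 5, 1, 1, 1, 24)] with period length k = 8.
k is even, so the fundamental solution of x^2 - 160y^2 = 1 is (p_{k-1}, q_{k-1}) = (p_7, q_7); compute convergents through index 7.
Convergents (p_i = a_i*p_{i-1} + p_{i-2}, q_i = a_i*q_{i-1} + q_{i-2} with p_{-2}=0, p_{-1}=1, q_{-2}=1, q_{-1}=0):
  i=0: a_0=12, p_0 = 12*1 + 0 = 12, q_0 = 12*0 + 1 = 1.
  i=1: a_1=1, p_1 = 1*12 + 1 = 13, q_1 = 1*1 + 0 = 1.
  i=2: a_2=1, p_2 = 1*13 + 12 = 25, q_2 = 1*1 + 1 = 2.
  i=3: a_3=1, p_3 = 1*25 + 13 = 38, q_3 = 1*2 + 1 = 3.
  i=4: a_4=5, p_4 = 5*38 + 25 = 215, q_4 = 5*3 + 2 = 17.
  i=5: a_5=1, p_5 = 1*215 + 38 = 253, q_5 = 1*17 + 3 = 20.
  i=6: a_6=1, p_6 = 1*253 + 215 = 468, q_6 = 1*20 + 17 = 37.
  i=7: a_7=1, p_7 = 1*468 + 253 = 721, q_7 = 1*37 + 20 = 57.
Check: 721^2 - 160*57^2 = 519841 - 519840 = 1, so (x, y) = (721, 57) solves the equation, and by the theorem it is the least positive solution.

(x, y) = (721, 57)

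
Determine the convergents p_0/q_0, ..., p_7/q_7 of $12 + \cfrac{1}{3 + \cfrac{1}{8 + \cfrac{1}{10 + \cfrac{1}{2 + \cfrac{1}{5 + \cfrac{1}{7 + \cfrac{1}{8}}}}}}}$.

Using the convergent recurrence p_i = a_i*p_{i-1} + p_{i-2}, q_i = a_i*q_{i-1} + q_{i-2} with p_{-2}=0, p_{-1}=1, q_{-2}=1, q_{-1}=0:
  i=0: a_0=12, p_0 = 12*1 + 0 = 12, q_0 = 12*0 + 1 = 1.
  i=1: a_1=3, p_1 = 3*12 + 1 = 37, q_1 = 3*1 + 0 = 3.
  i=2: a_2=8, p_2 = 8*37 + 12 = 308, q_2 = 8*3 + 1 = 25.
  i=3: a_3=10, p_3 = 10*308 + 37 = 3117, q_3 = 10*25 + 3 = 253.
  i=4: a_4=2, p_4 = 2*3117 + 308 = 6542, q_4 = 2*253 + 25 = 531.
  i=5: a_5=5, p_5 = 5*6542 + 3117 = 35827, q_5 = 5*531 + 253 = 2908.
  i=6: a_6=7, p_6 = 7*35827 + 6542 = 257331, q_6 = 7*2908 + 531 = 20887.
  i=7: a_7=8, p_7 = 8*257331 + 35827 = 2094475, q_7 = 8*20887 + 2908 = 170004.

12/1, 37/3, 308/25, 3117/253, 6542/531, 35827/2908, 257331/20887, 2094475/170004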